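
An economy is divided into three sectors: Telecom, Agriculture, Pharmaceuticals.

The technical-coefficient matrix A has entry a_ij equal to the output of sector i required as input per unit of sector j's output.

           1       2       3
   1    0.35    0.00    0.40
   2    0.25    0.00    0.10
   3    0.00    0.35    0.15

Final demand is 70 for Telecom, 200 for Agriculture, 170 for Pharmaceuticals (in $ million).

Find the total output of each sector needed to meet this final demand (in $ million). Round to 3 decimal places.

x_1 = 309.348, x_2 = 310.106, x_3 = 327.691

I − A =
  [   0.65     0.00    -0.40]
  [  -0.25     1.00    -0.10]
  [   0.00    -0.35     0.85]
Cofactors of I−A, C_ij = (−1)^(i+j)·(minor ij) (rows/columns in the sector order above):
  C_11 = (1.00)(0.85) − (-0.10)(-0.35) = 0.8150
  C_12 = −[(-0.25)(0.85) − (-0.10)(0.00)] = 0.2125
  C_13 = (-0.25)(-0.35) − (1.00)(0.00) = 0.0875
  C_21 = −[(0.00)(0.85) − (-0.40)(-0.35)] = 0.1400
  C_22 = (0.65)(0.85) − (-0.40)(0.00) = 0.5525
  C_23 = −[(0.65)(-0.35) − (0.00)(0.00)] = 0.2275
  C_31 = (0.00)(-0.10) − (-0.40)(1.00) = 0.4000
  C_32 = −[(0.65)(-0.10) − (-0.40)(-0.25)] = 0.1650
  C_33 = (0.65)(1.00) − (0.00)(-0.25) = 0.6500
det(I−A) = Σ_j (I−A)_1j·C_1j = (0.65)(0.8150) + (0.00)(0.2125) + (-0.40)(0.0875) = 0.49475
adj(I−A) = Cᵀ =
  [ 0.8150   0.1400   0.4000]
  [ 0.2125   0.5525   0.1650]
  [ 0.0875   0.2275   0.6500]
(I − A)⁻¹ = adj(I−A) / det(I−A) ≈
  [   1.6473     0.2830     0.8085]
  [   0.4295     1.1167     0.3335]
  [   0.1769     0.4598     1.3138]
x = (I − A)⁻¹ d = adj(I−A)·d / det(I−A), with det(I−A) = 0.49475:
  x_1 = (0.8150·70 + 0.1400·200 + 0.4000·170) / 0.49475 = 153.05 / 0.49475 ≈ 309.348
  x_2 = (0.2125·70 + 0.5525·200 + 0.1650·170) / 0.49475 = 153.425 / 0.49475 ≈ 310.106
  x_3 = (0.0875·70 + 0.2275·200 + 0.6500·170) / 0.49475 = 162.125 / 0.49475 ≈ 327.691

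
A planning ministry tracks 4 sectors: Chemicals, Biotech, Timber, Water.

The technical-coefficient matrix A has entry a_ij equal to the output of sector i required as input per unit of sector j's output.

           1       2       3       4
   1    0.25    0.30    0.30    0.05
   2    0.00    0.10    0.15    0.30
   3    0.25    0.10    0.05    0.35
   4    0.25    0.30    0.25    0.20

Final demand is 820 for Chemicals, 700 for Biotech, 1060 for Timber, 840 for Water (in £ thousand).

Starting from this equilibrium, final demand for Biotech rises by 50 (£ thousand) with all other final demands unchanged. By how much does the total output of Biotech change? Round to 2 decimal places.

I − A =
  [   0.75    -0.30    -0.30    -0.05]
  [   0.00     0.90    -0.15    -0.30]
  [  -0.25    -0.10     0.95    -0.35]
  [  -0.25    -0.30    -0.25     0.80]
Compute the cofactors C_ij = (−1)^(i+j)·(3×3 minor ij) of I−A; the adjugate is their transpose:
adj(I−A) = Cᵀ =
  [ 0.484500   0.272750   0.261000   0.246750]
  [ 0.133125   0.403125   0.166875   0.232500]
  [ 0.243750   0.227500   0.438750   0.292500]
  [ 0.277500   0.307500   0.281250   0.551250]
det(I−A) = Σ_j (I−A)_1j·C_1j = (0.75)(0.484500) + (-0.30)(0.133125) + (-0.30)(0.243750) + (-0.05)(0.277500) = 0.2364375
(I − A)⁻¹ = adj(I−A) / det(I−A) ≈
  [   2.0492     1.1536     1.1039     1.0436]
  [   0.5630     1.7050     0.7058     0.9833]
  [   1.0309     0.9622     1.8557     1.2371]
  [   1.1737     1.3006     1.1895     2.3315]
Δx = (I − A)⁻¹ Δd with Δd having +50 in the Biotech component and 0 elsewhere.
So Δx_2 = L_22 · (+50), where L_22 = adj(I−A)_22 / det(I−A) = 0.403125 / 0.2364375.
Δx_2 = 0.403125 × (+50) / 0.2364375 = 20.15625 / 0.2364375 ≈ 85.25.

Δx_2 = 85.25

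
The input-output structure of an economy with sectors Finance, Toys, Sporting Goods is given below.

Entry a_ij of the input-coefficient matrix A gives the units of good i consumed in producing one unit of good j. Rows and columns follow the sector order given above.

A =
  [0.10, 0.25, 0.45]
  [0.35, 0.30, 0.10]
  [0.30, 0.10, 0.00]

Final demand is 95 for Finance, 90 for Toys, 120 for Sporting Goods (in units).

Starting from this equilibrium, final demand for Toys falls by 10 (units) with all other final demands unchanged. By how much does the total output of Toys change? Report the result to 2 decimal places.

I − A =
  [   0.90    -0.25    -0.45]
  [  -0.35     0.70    -0.10]
  [  -0.30    -0.10     1.00]
Cofactors of I−A, C_ij = (−1)^(i+j)·(minor ij) (rows/columns in the sector order above):
  C_11 = (0.70)(1.00) − (-0.10)(-0.10) = 0.6900
  C_12 = −[(-0.35)(1.00) − (-0.10)(-0.30)] = 0.3800
  C_13 = (-0.35)(-0.10) − (0.70)(-0.30) = 0.2450
  C_21 = −[(-0.25)(1.00) − (-0.45)(-0.10)] = 0.2950
  C_22 = (0.90)(1.00) − (-0.45)(-0.30) = 0.7650
  C_23 = −[(0.90)(-0.10) − (-0.25)(-0.30)] = 0.1650
  C_31 = (-0.25)(-0.10) − (-0.45)(0.70) = 0.3400
  C_32 = −[(0.90)(-0.10) − (-0.45)(-0.35)] = 0.2475
  C_33 = (0.90)(0.70) − (-0.25)(-0.35) = 0.5425
det(I−A) = Σ_j (I−A)_1j·C_1j = (0.90)(0.6900) + (-0.25)(0.3800) + (-0.45)(0.2450) = 0.41575
adj(I−A) = Cᵀ =
  [ 0.6900   0.2950   0.3400]
  [ 0.3800   0.7650   0.2475]
  [ 0.2450   0.1650   0.5425]
(I − A)⁻¹ = adj(I−A) / det(I−A) ≈
  [   1.6597     0.7096     0.8178]
  [   0.9140     1.8400     0.5953]
  [   0.5893     0.3969     1.3049]
Δx = (I − A)⁻¹ Δd with Δd having -10 in the Toys component and 0 elsewhere.
So Δx_2 = L_22 · (-10), where L_22 = adj(I−A)_22 / det(I−A) = 0.7650 / 0.41575.
Δx_2 = 0.7650 × (-10) / 0.41575 = -7.65 / 0.41575 ≈ -18.40.

Δx_2 = -18.40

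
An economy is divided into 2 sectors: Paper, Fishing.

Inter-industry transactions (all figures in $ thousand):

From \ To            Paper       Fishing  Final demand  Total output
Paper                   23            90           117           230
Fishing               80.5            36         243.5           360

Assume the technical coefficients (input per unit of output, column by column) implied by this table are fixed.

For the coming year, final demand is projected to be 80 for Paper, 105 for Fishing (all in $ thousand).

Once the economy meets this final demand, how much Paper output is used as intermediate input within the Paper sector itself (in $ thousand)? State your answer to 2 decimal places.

z_PP = 13.60

Technical coefficients a_ij = z_ij / X_j:
  a_PP = 23/230 = 0.10, a_FP = 80.5/230 = 0.35
  a_PF = 90/360 = 0.25, a_FF = 36/360 = 0.10
I − A =
  [   0.90    -0.25]
  [  -0.35     0.90]
det(I−A) = (0.90)(0.90) − (-0.25)(-0.35) = 0.7225
adj(I−A) = [[0.90, 0.25], [0.35, 0.90]]
(I − A)⁻¹ = adj(I−A) / det(I−A) ≈
  [   1.2457     0.3460]
  [   0.4844     1.2457]
First solve x = (I − A)⁻¹ d = adj(I−A)·d / det(I−A); in particular x_P = (0.90·80 + 0.25·105) / 0.7225 = 98.25 / 0.7225 ≈ 135.9862.
Intermediate flow from P to P: z_PP = a_PP · x_P = 0.10 × 98.25 / 0.7225 = 9.825 / 0.7225 ≈ 13.60.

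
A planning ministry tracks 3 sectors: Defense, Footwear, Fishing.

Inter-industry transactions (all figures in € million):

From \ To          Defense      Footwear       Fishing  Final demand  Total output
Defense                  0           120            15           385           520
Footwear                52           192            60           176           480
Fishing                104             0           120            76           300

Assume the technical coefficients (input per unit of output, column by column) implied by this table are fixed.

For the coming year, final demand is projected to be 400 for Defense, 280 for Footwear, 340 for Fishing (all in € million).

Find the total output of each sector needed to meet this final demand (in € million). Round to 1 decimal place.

x_1 = 648.0, x_2 = 835.6, x_3 = 782.7

Technical coefficients a_ij = z_ij / X_j:
  a_11 = 0/520 = 0.00, a_21 = 52/520 = 0.10, a_31 = 104/520 = 0.20
  a_12 = 120/480 = 0.25, a_22 = 192/480 = 0.40, a_32 = 0/480 = 0.00
  a_13 = 15/300 = 0.05, a_23 = 60/300 = 0.20, a_33 = 120/300 = 0.40
I − A =
  [   1.00    -0.25    -0.05]
  [  -0.10     0.60    -0.20]
  [  -0.20     0.00     0.60]
Cofactors of I−A, C_ij = (−1)^(i+j)·(minor ij) (rows/columns in the sector order above):
  C_11 = (0.60)(0.60) − (-0.20)(0.00) = 0.3600
  C_12 = −[(-0.10)(0.60) − (-0.20)(-0.20)] = 0.1000
  C_13 = (-0.10)(0.00) − (0.60)(-0.20) = 0.1200
  C_21 = −[(-0.25)(0.60) − (-0.05)(0.00)] = 0.1500
  C_22 = (1.00)(0.60) − (-0.05)(-0.20) = 0.5900
  C_23 = −[(1.00)(0.00) − (-0.25)(-0.20)] = 0.0500
  C_31 = (-0.25)(-0.20) − (-0.05)(0.60) = 0.0800
  C_32 = −[(1.00)(-0.20) − (-0.05)(-0.10)] = 0.2050
  C_33 = (1.00)(0.60) − (-0.25)(-0.10) = 0.5750
det(I−A) = Σ_j (I−A)_1j·C_1j = (1.00)(0.3600) + (-0.25)(0.1000) + (-0.05)(0.1200) = 0.3290
adj(I−A) = Cᵀ =
  [ 0.3600   0.1500   0.0800]
  [ 0.1000   0.5900   0.2050]
  [ 0.1200   0.0500   0.5750]
(I − A)⁻¹ = adj(I−A) / det(I−A) ≈
  [   1.0942     0.4559     0.2432]
  [   0.3040     1.7933     0.6231]
  [   0.3647     0.1520     1.7477]
x = (I − A)⁻¹ d = adj(I−A)·d / det(I−A), with det(I−A) = 0.3290:
  x_1 = (0.3600·400 + 0.1500·280 + 0.0800·340) / 0.3290 = 213.20 / 0.3290 ≈ 648.0
  x_2 = (0.1000·400 + 0.5900·280 + 0.2050·340) / 0.3290 = 274.90 / 0.3290 ≈ 835.6
  x_3 = (0.1200·400 + 0.0500·280 + 0.5750·340) / 0.3290 = 257.50 / 0.3290 ≈ 782.7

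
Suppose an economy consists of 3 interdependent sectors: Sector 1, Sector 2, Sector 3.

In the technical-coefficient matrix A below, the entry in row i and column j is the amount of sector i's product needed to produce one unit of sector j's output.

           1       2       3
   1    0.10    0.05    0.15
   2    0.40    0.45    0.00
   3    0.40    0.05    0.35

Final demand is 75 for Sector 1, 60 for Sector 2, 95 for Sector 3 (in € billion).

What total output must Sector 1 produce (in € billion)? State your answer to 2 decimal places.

I − A =
  [   0.90    -0.05    -0.15]
  [  -0.40     0.55     0.00]
  [  -0.40    -0.05     0.65]
Cofactors of I−A, C_ij = (−1)^(i+j)·(minor ij) (rows/columns in the sector order above):
  C_11 = (0.55)(0.65) − (0.00)(-0.05) = 0.3575
  C_12 = −[(-0.40)(0.65) − (0.00)(-0.40)] = 0.2600
  C_13 = (-0.40)(-0.05) − (0.55)(-0.40) = 0.2400
  C_21 = −[(-0.05)(0.65) − (-0.15)(-0.05)] = 0.0400
  C_22 = (0.90)(0.65) − (-0.15)(-0.40) = 0.5250
  C_23 = −[(0.90)(-0.05) − (-0.05)(-0.40)] = 0.0650
  C_31 = (-0.05)(0.00) − (-0.15)(0.55) = 0.0825
  C_32 = −[(0.90)(0.00) − (-0.15)(-0.40)] = 0.0600
  C_33 = (0.90)(0.55) − (-0.05)(-0.40) = 0.4750
det(I−A) = Σ_j (I−A)_1j·C_1j = (0.90)(0.3575) + (-0.05)(0.2600) + (-0.15)(0.2400) = 0.27275
adj(I−A) = Cᵀ =
  [ 0.3575   0.0400   0.0825]
  [ 0.2600   0.5250   0.0600]
  [ 0.2400   0.0650   0.4750]
(I − A)⁻¹ = adj(I−A) / det(I−A) ≈
  [   1.3107     0.1467     0.3025]
  [   0.9533     1.9248     0.2200]
  [   0.8799     0.2383     1.7415]
x = (I − A)⁻¹ d = adj(I−A)·d / det(I−A), with det(I−A) = 0.27275:
  x_1 = (0.3575·75 + 0.0400·60 + 0.0825·95) / 0.27275 = 37.05 / 0.27275 ≈ 135.84
  x_2 = (0.2600·75 + 0.5250·60 + 0.0600·95) / 0.27275 = 56.70 / 0.27275 ≈ 207.88
  x_3 = (0.2400·75 + 0.0650·60 + 0.4750·95) / 0.27275 = 67.025 / 0.27275 ≈ 245.74

x_1 = 135.84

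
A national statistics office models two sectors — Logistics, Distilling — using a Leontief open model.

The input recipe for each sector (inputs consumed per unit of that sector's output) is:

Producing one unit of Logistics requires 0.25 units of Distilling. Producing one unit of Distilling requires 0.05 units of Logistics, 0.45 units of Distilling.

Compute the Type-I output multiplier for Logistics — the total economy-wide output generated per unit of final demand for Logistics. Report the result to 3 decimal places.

I − A =
  [   1.00    -0.05]
  [  -0.25     0.55]
det(I−A) = (1.00)(0.55) − (-0.05)(-0.25) = 0.5375
adj(I−A) = [[0.55, 0.05], [0.25, 1.00]]
(I − A)⁻¹ = adj(I−A) / det(I−A) ≈
  [   1.0233     0.0930]
  [   0.4651     1.8605]
The output multiplier for sector j is the column-j sum of the Leontief inverse (I − A)⁻¹ = adj(I−A) / det(I−A).
Column L of adj(I−A): (0.55, 0.25); det(I−A) = 0.5375.
m_L = (0.55 + 0.25) / 0.5375 = 0.80 / 0.5375 ≈ 1.488.

m_L = 1.488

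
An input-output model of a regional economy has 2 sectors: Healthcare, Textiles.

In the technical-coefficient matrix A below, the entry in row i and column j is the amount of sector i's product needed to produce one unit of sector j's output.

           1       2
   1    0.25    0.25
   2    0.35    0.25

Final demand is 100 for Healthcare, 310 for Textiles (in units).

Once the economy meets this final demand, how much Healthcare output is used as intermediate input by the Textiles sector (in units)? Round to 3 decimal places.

I − A =
  [   0.75    -0.25]
  [  -0.35     0.75]
det(I−A) = (0.75)(0.75) − (-0.25)(-0.35) = 0.4750
adj(I−A) = [[0.75, 0.25], [0.35, 0.75]]
(I − A)⁻¹ = adj(I−A) / det(I−A) ≈
  [   1.5789     0.5263]
  [   0.7368     1.5789]
First solve x = (I − A)⁻¹ d = adj(I−A)·d / det(I−A); in particular x_2 = (0.35·100 + 0.75·310) / 0.4750 = 267.50 / 0.4750 ≈ 563.15789.
Intermediate flow from 1 to 2: z_12 = a_12 · x_2 = 0.25 × 267.50 / 0.4750 = 66.875 / 0.4750 ≈ 140.789.

z_12 = 140.789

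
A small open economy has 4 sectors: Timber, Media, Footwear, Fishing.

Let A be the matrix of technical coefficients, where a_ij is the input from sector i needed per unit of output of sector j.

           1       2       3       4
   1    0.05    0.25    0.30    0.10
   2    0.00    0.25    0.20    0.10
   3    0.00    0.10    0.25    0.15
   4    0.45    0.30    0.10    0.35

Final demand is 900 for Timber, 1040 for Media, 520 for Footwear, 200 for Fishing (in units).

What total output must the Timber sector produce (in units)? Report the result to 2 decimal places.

x_1 = 2408.45

I − A =
  [   0.95    -0.25    -0.30    -0.10]
  [   0.00     0.75    -0.20    -0.10]
  [   0.00    -0.10     0.75    -0.15]
  [  -0.45    -0.30    -0.10     0.65]
Compute the cofactors C_ij = (−1)^(i+j)·(3×3 minor ij) of I−A; the adjugate is their transpose:
adj(I−A) = Cᵀ =
  [ 0.308875   0.174625   0.185750   0.117250]
  [ 0.047250   0.394875   0.137500   0.099750]
  [ 0.055125   0.116875   0.389625   0.116375]
  [ 0.244125   0.321125   0.252000   0.515375]
det(I−A) = Σ_j (I−A)_1j·C_1j = (0.95)(0.308875) + (-0.25)(0.047250) + (-0.30)(0.055125) + (-0.10)(0.244125) = 0.24066875
(I − A)⁻¹ = adj(I−A) / det(I−A) ≈
  [   1.2834     0.7256     0.7718     0.4872]
  [   0.1963     1.6407     0.5713     0.4145]
  [   0.2290     0.4856     1.6189     0.4835]
  [   1.0144     1.3343     1.0471     2.1414]
x = (I − A)⁻¹ d = adj(I−A)·d / det(I−A), with det(I−A) = 0.24066875:
  x_1 = (0.308875·900 + 0.174625·1040 + 0.185750·520 + 0.117250·200) / 0.24066875 = 579.6375 / 0.24066875 ≈ 2408.45
  x_2 = (0.047250·900 + 0.394875·1040 + 0.137500·520 + 0.099750·200) / 0.24066875 = 544.645 / 0.24066875 ≈ 2263.05
  x_3 = (0.055125·900 + 0.116875·1040 + 0.389625·520 + 0.116375·200) / 0.24066875 = 397.0425 / 0.24066875 ≈ 1649.75
  x_4 = (0.244125·900 + 0.321125·1040 + 0.252000·520 + 0.515375·200) / 0.24066875 = 787.7975 / 0.24066875 ≈ 3273.37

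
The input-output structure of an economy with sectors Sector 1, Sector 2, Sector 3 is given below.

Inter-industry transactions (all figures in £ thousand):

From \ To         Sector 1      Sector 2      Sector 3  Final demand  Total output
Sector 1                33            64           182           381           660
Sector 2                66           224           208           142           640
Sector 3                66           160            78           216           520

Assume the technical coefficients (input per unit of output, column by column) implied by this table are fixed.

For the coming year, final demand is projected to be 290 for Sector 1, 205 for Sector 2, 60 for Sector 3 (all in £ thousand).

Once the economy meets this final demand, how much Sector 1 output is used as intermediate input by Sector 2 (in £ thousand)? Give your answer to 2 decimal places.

Technical coefficients a_ij = z_ij / X_j:
  a_11 = 33/660 = 0.05, a_21 = 66/660 = 0.10, a_31 = 66/660 = 0.10
  a_12 = 64/640 = 0.10, a_22 = 224/640 = 0.35, a_32 = 160/640 = 0.25
  a_13 = 182/520 = 0.35, a_23 = 208/520 = 0.40, a_33 = 78/520 = 0.15
I − A =
  [   0.95    -0.10    -0.35]
  [  -0.10     0.65    -0.40]
  [  -0.10    -0.25     0.85]
Cofactors of I−A, C_ij = (−1)^(i+j)·(minor ij) (rows/columns in the sector order above):
  C_11 = (0.65)(0.85) − (-0.40)(-0.25) = 0.4525
  C_12 = −[(-0.10)(0.85) − (-0.40)(-0.10)] = 0.1250
  C_13 = (-0.10)(-0.25) − (0.65)(-0.10) = 0.0900
  C_21 = −[(-0.10)(0.85) − (-0.35)(-0.25)] = 0.1725
  C_22 = (0.95)(0.85) − (-0.35)(-0.10) = 0.7725
  C_23 = −[(0.95)(-0.25) − (-0.10)(-0.10)] = 0.2475
  C_31 = (-0.10)(-0.40) − (-0.35)(0.65) = 0.2675
  C_32 = −[(0.95)(-0.40) − (-0.35)(-0.10)] = 0.4150
  C_33 = (0.95)(0.65) − (-0.10)(-0.10) = 0.6075
det(I−A) = Σ_j (I−A)_1j·C_1j = (0.95)(0.4525) + (-0.10)(0.1250) + (-0.35)(0.0900) = 0.385875
adj(I−A) = Cᵀ =
  [ 0.4525   0.1725   0.2675]
  [ 0.1250   0.7725   0.4150]
  [ 0.0900   0.2475   0.6075]
(I − A)⁻¹ = adj(I−A) / det(I−A) ≈
  [   1.1727     0.4470     0.6932]
  [   0.3239     2.0019     1.0755]
  [   0.2332     0.6414     1.5743]
First solve x = (I − A)⁻¹ d = adj(I−A)·d / det(I−A); in particular x_2 = (0.1250·290 + 0.7725·205 + 0.4150·60) / 0.385875 = 219.5125 / 0.385875 ≈ 568.8695.
Intermediate flow from 1 to 2: z_12 = a_12 · x_2 = 0.10 × 219.5125 / 0.385875 = 21.95125 / 0.385875 ≈ 56.89.

z_12 = 56.89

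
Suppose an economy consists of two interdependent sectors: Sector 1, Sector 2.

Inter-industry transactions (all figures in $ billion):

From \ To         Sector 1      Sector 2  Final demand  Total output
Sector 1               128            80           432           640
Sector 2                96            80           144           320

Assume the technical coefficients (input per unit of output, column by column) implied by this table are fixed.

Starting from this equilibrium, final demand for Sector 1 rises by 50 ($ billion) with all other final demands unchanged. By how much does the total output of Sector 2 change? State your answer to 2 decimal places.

Technical coefficients a_ij = z_ij / X_j:
  a_11 = 128/640 = 0.20, a_21 = 96/640 = 0.15
  a_12 = 80/320 = 0.25, a_22 = 80/320 = 0.25
I − A =
  [   0.80    -0.25]
  [  -0.15     0.75]
det(I−A) = (0.80)(0.75) − (-0.25)(-0.15) = 0.5625
adj(I−A) = [[0.75, 0.25], [0.15, 0.80]]
(I − A)⁻¹ = adj(I−A) / det(I−A) ≈
  [   1.3333     0.4444]
  [   0.2667     1.4222]
Δx = (I − A)⁻¹ Δd with Δd having +50 in the Sector 1 component and 0 elsewhere.
So Δx_2 = L_21 · (+50), where L_21 = adj(I−A)_21 / det(I−A) = 0.15 / 0.5625.
Δx_2 = 0.15 × (+50) / 0.5625 = 7.50 / 0.5625 ≈ 13.33.

Δx_2 = 13.33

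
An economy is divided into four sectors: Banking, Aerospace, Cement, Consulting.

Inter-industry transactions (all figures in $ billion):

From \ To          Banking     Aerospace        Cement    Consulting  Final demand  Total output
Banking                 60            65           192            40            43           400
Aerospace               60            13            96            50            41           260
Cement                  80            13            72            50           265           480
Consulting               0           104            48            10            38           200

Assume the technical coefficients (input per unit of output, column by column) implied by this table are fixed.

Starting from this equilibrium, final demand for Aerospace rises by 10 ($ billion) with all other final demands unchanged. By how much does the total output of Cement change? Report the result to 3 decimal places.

Δx_3 = 4.687

Technical coefficients a_ij = z_ij / X_j:
  a_11 = 60/400 = 0.15, a_21 = 60/400 = 0.15, a_31 = 80/400 = 0.20, a_41 = 0/400 = 0.00
  a_12 = 65/260 = 0.25, a_22 = 13/260 = 0.05, a_32 = 13/260 = 0.05, a_42 = 104/260 = 0.40
  a_13 = 192/480 = 0.40, a_23 = 96/480 = 0.20, a_33 = 72/480 = 0.15, a_43 = 48/480 = 0.10
  a_14 = 40/200 = 0.20, a_24 = 50/200 = 0.25, a_34 = 50/200 = 0.25, a_44 = 10/200 = 0.05
I − A =
  [   0.85    -0.25    -0.40    -0.20]
  [  -0.15     0.95    -0.20    -0.25]
  [  -0.20    -0.05     0.85    -0.25]
  [   0.00    -0.40    -0.10     0.95]
Compute the cofactors C_ij = (−1)^(i+j)·(3×3 minor ij) of I−A; the adjugate is their transpose:
adj(I−A) = Cᵀ =
  [ 0.627625   0.323625   0.409750   0.325125]
  [ 0.160375   0.585125   0.242750   0.251625]
  [ 0.182625   0.188875   0.634500   0.255125]
  [ 0.086750   0.266250   0.169000   0.557000]
det(I−A) = Σ_j (I−A)_1j·C_1j = (0.85)(0.627625) + (-0.25)(0.160375) + (-0.40)(0.182625) + (-0.20)(0.086750) = 0.4029875
(I − A)⁻¹ = adj(I−A) / det(I−A) ≈
  [   1.5574     0.8031     1.0168     0.8068]
  [   0.3980     1.4520     0.6024     0.6244]
  [   0.4532     0.4687     1.5745     0.6331]
  [   0.2153     0.6607     0.4194     1.3822]
Δx = (I − A)⁻¹ Δd with Δd having +10 in the Aerospace component and 0 elsewhere.
So Δx_3 = L_32 · (+10), where L_32 = adj(I−A)_32 / det(I−A) = 0.188875 / 0.4029875.
Δx_3 = 0.188875 × (+10) / 0.4029875 = 1.88875 / 0.4029875 ≈ 4.687.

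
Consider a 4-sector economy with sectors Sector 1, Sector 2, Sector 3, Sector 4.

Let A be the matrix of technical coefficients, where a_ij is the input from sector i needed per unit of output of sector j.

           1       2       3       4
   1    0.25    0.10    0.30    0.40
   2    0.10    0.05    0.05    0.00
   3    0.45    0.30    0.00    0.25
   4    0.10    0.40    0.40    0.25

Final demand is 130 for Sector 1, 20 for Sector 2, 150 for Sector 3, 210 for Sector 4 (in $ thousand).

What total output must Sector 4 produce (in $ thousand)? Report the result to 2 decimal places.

I − A =
  [   0.75    -0.10    -0.30    -0.40]
  [  -0.10     0.95    -0.05     0.00]
  [  -0.45    -0.30     1.00    -0.25]
  [  -0.10    -0.40    -0.40     0.75]
Compute the cofactors C_ij = (−1)^(i+j)·(3×3 minor ij) of I−A; the adjugate is their transpose:
adj(I−A) = Cᵀ =
  [ 0.601250   0.370500   0.377500   0.446500]
  [ 0.083125   0.266750   0.064625   0.065875]
  [ 0.376875   0.340000   0.472875   0.358625]
  [ 0.325500   0.373000   0.337000   0.551750]
det(I−A) = Σ_j (I−A)_1j·C_1j = (0.75)(0.601250) + (-0.10)(0.083125) + (-0.30)(0.376875) + (-0.40)(0.325500) = 0.1993625
(I − A)⁻¹ = adj(I−A) / det(I−A) ≈
  [   3.0159     1.8584     1.8935     2.2396]
  [   0.4170     1.3380     0.3242     0.3304]
  [   1.8904     1.7054     2.3719     1.7989]
  [   1.6327     1.8710     1.6904     2.7676]
x = (I − A)⁻¹ d = adj(I−A)·d / det(I−A), with det(I−A) = 0.1993625:
  x_1 = (0.601250·130 + 0.370500·20 + 0.377500·150 + 0.446500·210) / 0.1993625 = 235.9625 / 0.1993625 ≈ 1183.59
  x_2 = (0.083125·130 + 0.266750·20 + 0.064625·150 + 0.065875·210) / 0.1993625 = 39.66875 / 0.1993625 ≈ 198.98
  x_3 = (0.376875·130 + 0.340000·20 + 0.472875·150 + 0.358625·210) / 0.1993625 = 202.03625 / 0.1993625 ≈ 1013.41
  x_4 = (0.325500·130 + 0.373000·20 + 0.337000·150 + 0.551750·210) / 0.1993625 = 216.1925 / 0.1993625 ≈ 1084.42

x_4 = 1084.42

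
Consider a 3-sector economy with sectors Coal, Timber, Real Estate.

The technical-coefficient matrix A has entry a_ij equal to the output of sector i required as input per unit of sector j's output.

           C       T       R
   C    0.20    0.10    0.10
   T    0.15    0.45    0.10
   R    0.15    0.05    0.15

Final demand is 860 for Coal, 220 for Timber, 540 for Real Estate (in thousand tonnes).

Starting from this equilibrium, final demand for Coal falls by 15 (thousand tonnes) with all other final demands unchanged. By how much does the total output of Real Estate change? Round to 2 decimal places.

Δx_R = -3.89

I − A =
  [   0.80    -0.10    -0.10]
  [  -0.15     0.55    -0.10]
  [  -0.15    -0.05     0.85]
Cofactors of I−A, C_ij = (−1)^(i+j)·(minor ij) (rows/columns in the sector order above):
  C_11 = (0.55)(0.85) − (-0.10)(-0.05) = 0.4625
  C_12 = −[(-0.15)(0.85) − (-0.10)(-0.15)] = 0.1425
  C_13 = (-0.15)(-0.05) − (0.55)(-0.15) = 0.0900
  C_21 = −[(-0.10)(0.85) − (-0.10)(-0.05)] = 0.0900
  C_22 = (0.80)(0.85) − (-0.10)(-0.15) = 0.6650
  C_23 = −[(0.80)(-0.05) − (-0.10)(-0.15)] = 0.0550
  C_31 = (-0.10)(-0.10) − (-0.10)(0.55) = 0.0650
  C_32 = −[(0.80)(-0.10) − (-0.10)(-0.15)] = 0.0950
  C_33 = (0.80)(0.55) − (-0.10)(-0.15) = 0.4250
det(I−A) = Σ_j (I−A)_1j·C_1j = (0.80)(0.4625) + (-0.10)(0.1425) + (-0.10)(0.0900) = 0.34675
adj(I−A) = Cᵀ =
  [ 0.4625   0.0900   0.0650]
  [ 0.1425   0.6650   0.0950]
  [ 0.0900   0.0550   0.4250]
(I − A)⁻¹ = adj(I−A) / det(I−A) ≈
  [   1.3338     0.2596     0.1875]
  [   0.4110     1.9178     0.2740]
  [   0.2596     0.1586     1.2257]
Δx = (I − A)⁻¹ Δd with Δd having -15 in the Coal component and 0 elsewhere.
So Δx_R = L_RC · (-15), where L_RC = adj(I−A)_RC / det(I−A) = 0.0900 / 0.34675.
Δx_R = 0.0900 × (-15) / 0.34675 = -1.35 / 0.34675 ≈ -3.89.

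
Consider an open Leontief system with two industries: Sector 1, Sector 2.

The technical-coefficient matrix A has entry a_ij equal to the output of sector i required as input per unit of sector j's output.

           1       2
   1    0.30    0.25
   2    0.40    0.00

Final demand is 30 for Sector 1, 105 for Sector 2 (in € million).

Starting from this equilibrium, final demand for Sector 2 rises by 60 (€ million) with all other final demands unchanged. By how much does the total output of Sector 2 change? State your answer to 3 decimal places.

Δx_2 = 70.000

I − A =
  [   0.70    -0.25]
  [  -0.40     1.00]
det(I−A) = (0.70)(1.00) − (-0.25)(-0.40) = 0.6000
adj(I−A) = [[1.00, 0.25], [0.40, 0.70]]
(I − A)⁻¹ = adj(I−A) / det(I−A) ≈
  [   1.6667     0.4167]
  [   0.6667     1.1667]
Δx = (I − A)⁻¹ Δd with Δd having +60 in the Sector 2 component and 0 elsewhere.
So Δx_2 = L_22 · (+60), where L_22 = adj(I−A)_22 / det(I−A) = 0.70 / 0.6000.
Δx_2 = 0.70 × (+60) / 0.6000 = 42.00 / 0.6000 = 70.000.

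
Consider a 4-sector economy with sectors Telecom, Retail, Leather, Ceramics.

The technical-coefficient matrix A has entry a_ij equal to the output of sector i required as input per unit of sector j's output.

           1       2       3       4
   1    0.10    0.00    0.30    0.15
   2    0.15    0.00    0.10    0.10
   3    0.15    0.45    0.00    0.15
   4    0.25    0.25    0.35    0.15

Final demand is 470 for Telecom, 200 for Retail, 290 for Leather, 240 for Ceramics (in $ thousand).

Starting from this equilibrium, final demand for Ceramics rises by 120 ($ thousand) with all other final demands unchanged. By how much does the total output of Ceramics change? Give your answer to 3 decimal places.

I − A =
  [   0.90     0.00    -0.30    -0.15]
  [  -0.15     1.00    -0.10    -0.10]
  [  -0.15    -0.45     1.00    -0.15]
  [  -0.25    -0.25    -0.35     0.85]
Compute the cofactors C_ij = (−1)^(i+j)·(3×3 minor ij) of I−A; the adjugate is their transpose:
adj(I−A) = Cᵀ =
  [ 0.714750   0.187125   0.303750   0.201750]
  [ 0.166375   0.622875   0.157875   0.130500]
  [ 0.235500   0.366750   0.699375   0.208125]
  [ 0.356125   0.389250   0.423750   0.794250]
det(I−A) = Σ_j (I−A)_1j·C_1j = (0.90)(0.714750) + (0.00)(0.166375) + (-0.30)(0.235500) + (-0.15)(0.356125) = 0.51920625
(I − A)⁻¹ = adj(I−A) / det(I−A) ≈
  [   1.3766     0.3604     0.5850     0.3886]
  [   0.3204     1.1997     0.3041     0.2513]
  [   0.4536     0.7064     1.3470     0.4009]
  [   0.6859     0.7497     0.8161     1.5297]
Δx = (I − A)⁻¹ Δd with Δd having +120 in the Ceramics component and 0 elsewhere.
So Δx_4 = L_44 · (+120), where L_44 = adj(I−A)_44 / det(I−A) = 0.794250 / 0.51920625.
Δx_4 = 0.794250 × (+120) / 0.51920625 = 95.31 / 0.51920625 ≈ 183.569.

Δx_4 = 183.569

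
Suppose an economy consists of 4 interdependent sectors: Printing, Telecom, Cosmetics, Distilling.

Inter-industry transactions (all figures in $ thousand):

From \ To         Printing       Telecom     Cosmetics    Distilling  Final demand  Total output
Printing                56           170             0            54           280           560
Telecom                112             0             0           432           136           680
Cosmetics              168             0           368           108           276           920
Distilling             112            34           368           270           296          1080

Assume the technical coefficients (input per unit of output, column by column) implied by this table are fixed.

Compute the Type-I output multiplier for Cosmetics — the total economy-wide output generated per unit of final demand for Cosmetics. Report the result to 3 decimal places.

Technical coefficients a_ij = z_ij / X_j:
  a_PP = 56/560 = 0.10, a_TP = 112/560 = 0.20, a_CP = 168/560 = 0.30, a_DP = 112/560 = 0.20
  a_PT = 170/680 = 0.25, a_TT = 0/680 = 0.00, a_CT = 0/680 = 0.00, a_DT = 34/680 = 0.05
  a_PC = 0/920 = 0.00, a_TC = 0/920 = 0.00, a_CC = 368/920 = 0.40, a_DC = 368/920 = 0.40
  a_PD = 54/1080 = 0.05, a_TD = 432/1080 = 0.40, a_CD = 108/1080 = 0.10, a_DD = 270/1080 = 0.25
I − A =
  [   0.90    -0.25     0.00    -0.05]
  [  -0.20     1.00     0.00    -0.40]
  [  -0.30     0.00     0.60    -0.10]
  [  -0.20    -0.05    -0.40     0.75]
Compute the cofactors C_ij = (−1)^(i+j)·(3×3 minor ij) of I−A; the adjugate is their transpose:
adj(I−A) = Cᵀ =
  [ 0.3980   0.1040   0.0600   0.0900]
  [ 0.1780   0.3570   0.1480   0.2220]
  [ 0.2400   0.0665   0.5890   0.1300]
  [ 0.2460   0.0870   0.3400   0.5100]
det(I−A) = Σ_j (I−A)_1j·C_1j = (0.90)(0.3980) + (-0.25)(0.1780) + (0.00)(0.2400) + (-0.05)(0.2460) = 0.3014
(I − A)⁻¹ = adj(I−A) / det(I−A) ≈
  [   1.3205     0.3451     0.1991     0.2986]
  [   0.5906     1.1845     0.4910     0.7366]
  [   0.7963     0.2206     1.9542     0.4313]
  [   0.8162     0.2887     1.1281     1.6921]
The output multiplier for sector j is the column-j sum of the Leontief inverse (I − A)⁻¹ = adj(I−A) / det(I−A).
Column C of adj(I−A): (0.0600, 0.1480, 0.5890, 0.3400); det(I−A) = 0.3014.
m_C = (0.0600 + 0.1480 + 0.5890 + 0.3400) / 0.3014 = 1.137 / 0.3014 ≈ 3.772.

m_C = 3.772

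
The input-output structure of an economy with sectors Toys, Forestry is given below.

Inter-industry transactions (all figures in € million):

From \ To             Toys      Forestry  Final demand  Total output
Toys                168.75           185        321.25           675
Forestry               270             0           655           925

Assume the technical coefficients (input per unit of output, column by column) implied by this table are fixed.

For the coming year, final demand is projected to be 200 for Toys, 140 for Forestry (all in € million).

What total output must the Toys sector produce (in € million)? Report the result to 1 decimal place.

Technical coefficients a_ij = z_ij / X_j:
  a_TT = 168.75/675 = 0.25, a_FT = 270/675 = 0.40
  a_TF = 185/925 = 0.20, a_FF = 0/925 = 0.00
I − A =
  [   0.75    -0.20]
  [  -0.40     1.00]
det(I−A) = (0.75)(1.00) − (-0.20)(-0.40) = 0.6700
adj(I−A) = [[1.00, 0.20], [0.40, 0.75]]
(I − A)⁻¹ = adj(I−A) / det(I−A) ≈
  [   1.4925     0.2985]
  [   0.5970     1.1194]
x = (I − A)⁻¹ d = adj(I−A)·d / det(I−A), with det(I−A) = 0.6700:
  x_T = (1.00·200 + 0.20·140) / 0.6700 = 228.00 / 0.6700 ≈ 340.3
  x_F = (0.40·200 + 0.75·140) / 0.6700 = 185.00 / 0.6700 ≈ 276.1

x_T = 340.3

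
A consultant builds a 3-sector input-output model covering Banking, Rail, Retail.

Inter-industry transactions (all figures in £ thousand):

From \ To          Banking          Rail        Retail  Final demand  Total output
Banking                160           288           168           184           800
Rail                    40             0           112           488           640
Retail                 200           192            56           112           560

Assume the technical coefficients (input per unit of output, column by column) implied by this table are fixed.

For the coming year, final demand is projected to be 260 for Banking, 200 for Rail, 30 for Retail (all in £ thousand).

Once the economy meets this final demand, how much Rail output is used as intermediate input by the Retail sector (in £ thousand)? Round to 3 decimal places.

z_23 = 59.200

Technical coefficients a_ij = z_ij / X_j:
  a_11 = 160/800 = 0.20, a_21 = 40/800 = 0.05, a_31 = 200/800 = 0.25
  a_12 = 288/640 = 0.45, a_22 = 0/640 = 0.00, a_32 = 192/640 = 0.30
  a_13 = 168/560 = 0.30, a_23 = 112/560 = 0.20, a_33 = 56/560 = 0.10
I − A =
  [   0.80    -0.45    -0.30]
  [  -0.05     1.00    -0.20]
  [  -0.25    -0.30     0.90]
Cofactors of I−A, C_ij = (−1)^(i+j)·(minor ij) (rows/columns in the sector order above):
  C_11 = (1.00)(0.90) − (-0.20)(-0.30) = 0.8400
  C_12 = −[(-0.05)(0.90) − (-0.20)(-0.25)] = 0.0950
  C_13 = (-0.05)(-0.30) − (1.00)(-0.25) = 0.2650
  C_21 = −[(-0.45)(0.90) − (-0.30)(-0.30)] = 0.4950
  C_22 = (0.80)(0.90) − (-0.30)(-0.25) = 0.6450
  C_23 = −[(0.80)(-0.30) − (-0.45)(-0.25)] = 0.3525
  C_31 = (-0.45)(-0.20) − (-0.30)(1.00) = 0.3900
  C_32 = −[(0.80)(-0.20) − (-0.30)(-0.05)] = 0.1750
  C_33 = (0.80)(1.00) − (-0.45)(-0.05) = 0.7775
det(I−A) = Σ_j (I−A)_1j·C_1j = (0.80)(0.8400) + (-0.45)(0.0950) + (-0.30)(0.2650) = 0.54975
adj(I−A) = Cᵀ =
  [ 0.8400   0.4950   0.3900]
  [ 0.0950   0.6450   0.1750]
  [ 0.2650   0.3525   0.7775]
(I − A)⁻¹ = adj(I−A) / det(I−A) ≈
  [   1.5280     0.9004     0.7094]
  [   0.1728     1.1733     0.3183]
  [   0.4820     0.6412     1.4143]
First solve x = (I − A)⁻¹ d = adj(I−A)·d / det(I−A); in particular x_3 = (0.2650·260 + 0.3525·200 + 0.7775·30) / 0.54975 = 162.725 / 0.54975 ≈ 295.99818.
Intermediate flow from 2 to 3: z_23 = a_23 · x_3 = 0.20 × 162.725 / 0.54975 = 32.545 / 0.54975 ≈ 59.200.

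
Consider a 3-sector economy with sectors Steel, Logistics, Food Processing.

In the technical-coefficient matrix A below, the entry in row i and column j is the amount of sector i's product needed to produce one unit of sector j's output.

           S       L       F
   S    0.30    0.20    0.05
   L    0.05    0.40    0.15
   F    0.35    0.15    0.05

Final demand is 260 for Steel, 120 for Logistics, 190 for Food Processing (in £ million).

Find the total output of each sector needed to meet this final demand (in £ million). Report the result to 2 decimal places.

I − A =
  [   0.70    -0.20    -0.05]
  [  -0.05     0.60    -0.15]
  [  -0.35    -0.15     0.95]
Cofactors of I−A, C_ij = (−1)^(i+j)·(minor ij) (rows/columns in the sector order above):
  C_11 = (0.60)(0.95) − (-0.15)(-0.15) = 0.5475
  C_12 = −[(-0.05)(0.95) − (-0.15)(-0.35)] = 0.1000
  C_13 = (-0.05)(-0.15) − (0.60)(-0.35) = 0.2175
  C_21 = −[(-0.20)(0.95) − (-0.05)(-0.15)] = 0.1975
  C_22 = (0.70)(0.95) − (-0.05)(-0.35) = 0.6475
  C_23 = −[(0.70)(-0.15) − (-0.20)(-0.35)] = 0.1750
  C_31 = (-0.20)(-0.15) − (-0.05)(0.60) = 0.0600
  C_32 = −[(0.70)(-0.15) − (-0.05)(-0.05)] = 0.1075
  C_33 = (0.70)(0.60) − (-0.20)(-0.05) = 0.4100
det(I−A) = Σ_j (I−A)_1j·C_1j = (0.70)(0.5475) + (-0.20)(0.1000) + (-0.05)(0.2175) = 0.352375
adj(I−A) = Cᵀ =
  [ 0.5475   0.1975   0.0600]
  [ 0.1000   0.6475   0.1075]
  [ 0.2175   0.1750   0.4100]
(I − A)⁻¹ = adj(I−A) / det(I−A) ≈
  [   1.5537     0.5605     0.1703]
  [   0.2838     1.8375     0.3051]
  [   0.6172     0.4966     1.1635]
x = (I − A)⁻¹ d = adj(I−A)·d / det(I−A), with det(I−A) = 0.352375:
  x_S = (0.5475·260 + 0.1975·120 + 0.0600·190) / 0.352375 = 177.45 / 0.352375 ≈ 503.58
  x_L = (0.1000·260 + 0.6475·120 + 0.1075·190) / 0.352375 = 124.125 / 0.352375 ≈ 352.25
  x_F = (0.2175·260 + 0.1750·120 + 0.4100·190) / 0.352375 = 155.45 / 0.352375 ≈ 441.15

x_S = 503.58, x_L = 352.25, x_F = 441.15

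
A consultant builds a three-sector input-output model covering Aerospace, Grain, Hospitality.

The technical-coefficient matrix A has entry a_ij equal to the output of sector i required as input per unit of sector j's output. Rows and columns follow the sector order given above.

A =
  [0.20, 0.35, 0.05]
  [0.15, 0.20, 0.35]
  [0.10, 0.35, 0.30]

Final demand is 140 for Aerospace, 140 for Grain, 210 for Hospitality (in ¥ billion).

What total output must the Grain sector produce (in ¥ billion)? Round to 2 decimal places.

x_G = 535.63

I − A =
  [   0.80    -0.35    -0.05]
  [  -0.15     0.80    -0.35]
  [  -0.10    -0.35     0.70]
Cofactors of I−A, C_ij = (−1)^(i+j)·(minor ij) (rows/columns in the sector order above):
  C_11 = (0.80)(0.70) − (-0.35)(-0.35) = 0.4375
  C_12 = −[(-0.15)(0.70) − (-0.35)(-0.10)] = 0.1400
  C_13 = (-0.15)(-0.35) − (0.80)(-0.10) = 0.1325
  C_21 = −[(-0.35)(0.70) − (-0.05)(-0.35)] = 0.2625
  C_22 = (0.80)(0.70) − (-0.05)(-0.10) = 0.5550
  C_23 = −[(0.80)(-0.35) − (-0.35)(-0.10)] = 0.3150
  C_31 = (-0.35)(-0.35) − (-0.05)(0.80) = 0.1625
  C_32 = −[(0.80)(-0.35) − (-0.05)(-0.15)] = 0.2875
  C_33 = (0.80)(0.80) − (-0.35)(-0.15) = 0.5875
det(I−A) = Σ_j (I−A)_1j·C_1j = (0.80)(0.4375) + (-0.35)(0.1400) + (-0.05)(0.1325) = 0.294375
adj(I−A) = Cᵀ =
  [ 0.4375   0.2625   0.1625]
  [ 0.1400   0.5550   0.2875]
  [ 0.1325   0.3150   0.5875]
(I − A)⁻¹ = adj(I−A) / det(I−A) ≈
  [   1.4862     0.8917     0.5520]
  [   0.4756     1.8854     0.9766]
  [   0.4501     1.0701     1.9958]
x = (I − A)⁻¹ d = adj(I−A)·d / det(I−A), with det(I−A) = 0.294375:
  x_A = (0.4375·140 + 0.2625·140 + 0.1625·210) / 0.294375 = 132.125 / 0.294375 ≈ 448.83
  x_G = (0.1400·140 + 0.5550·140 + 0.2875·210) / 0.294375 = 157.675 / 0.294375 ≈ 535.63
  x_H = (0.1325·140 + 0.3150·140 + 0.5875·210) / 0.294375 = 186.025 / 0.294375 ≈ 631.93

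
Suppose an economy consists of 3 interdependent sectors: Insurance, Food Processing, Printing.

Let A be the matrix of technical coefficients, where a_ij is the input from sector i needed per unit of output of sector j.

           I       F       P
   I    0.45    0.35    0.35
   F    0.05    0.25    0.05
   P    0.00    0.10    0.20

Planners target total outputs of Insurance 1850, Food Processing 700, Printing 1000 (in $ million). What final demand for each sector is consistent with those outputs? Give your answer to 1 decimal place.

I − A =
  [   0.55    -0.35    -0.35]
  [  -0.05     0.75    -0.05]
  [   0.00    -0.10     0.80]
d = (I − A) x:
  d_I = (+0.55)·1850 + (-0.35)·700 + (-0.35)·1000 = 422.5
  d_F = (-0.05)·1850 + (+0.75)·700 + (-0.05)·1000 = 382.5
  d_P = (+0.00)·1850 + (-0.10)·700 + (+0.80)·1000 = 730.0

d_I = 422.5, d_F = 382.5, d_P = 730.0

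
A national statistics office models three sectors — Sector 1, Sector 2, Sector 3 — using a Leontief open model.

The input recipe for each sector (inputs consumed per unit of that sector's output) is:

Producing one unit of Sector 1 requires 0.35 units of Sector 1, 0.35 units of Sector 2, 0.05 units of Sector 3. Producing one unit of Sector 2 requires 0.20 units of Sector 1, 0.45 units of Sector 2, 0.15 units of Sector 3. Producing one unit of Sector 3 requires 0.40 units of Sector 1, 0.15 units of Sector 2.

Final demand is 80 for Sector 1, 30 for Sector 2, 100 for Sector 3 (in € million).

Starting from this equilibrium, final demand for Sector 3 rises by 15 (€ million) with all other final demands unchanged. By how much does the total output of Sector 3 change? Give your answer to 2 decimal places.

Δx_3 = 18.02

I − A =
  [   0.65    -0.20    -0.40]
  [  -0.35     0.55    -0.15]
  [  -0.05    -0.15     1.00]
Cofactors of I−A, C_ij = (−1)^(i+j)·(minor ij) (rows/columns in the sector order above):
  C_11 = (0.55)(1.00) − (-0.15)(-0.15) = 0.5275
  C_12 = −[(-0.35)(1.00) − (-0.15)(-0.05)] = 0.3575
  C_13 = (-0.35)(-0.15) − (0.55)(-0.05) = 0.0800
  C_21 = −[(-0.20)(1.00) − (-0.40)(-0.15)] = 0.2600
  C_22 = (0.65)(1.00) − (-0.40)(-0.05) = 0.6300
  C_23 = −[(0.65)(-0.15) − (-0.20)(-0.05)] = 0.1075
  C_31 = (-0.20)(-0.15) − (-0.40)(0.55) = 0.2500
  C_32 = −[(0.65)(-0.15) − (-0.40)(-0.35)] = 0.2375
  C_33 = (0.65)(0.55) − (-0.20)(-0.35) = 0.2875
det(I−A) = Σ_j (I−A)_1j·C_1j = (0.65)(0.5275) + (-0.20)(0.3575) + (-0.40)(0.0800) = 0.239375
adj(I−A) = Cᵀ =
  [ 0.5275   0.2600   0.2500]
  [ 0.3575   0.6300   0.2375]
  [ 0.0800   0.1075   0.2875]
(I − A)⁻¹ = adj(I−A) / det(I−A) ≈
  [   2.2037     1.0862     1.0444]
  [   1.4935     2.6319     0.9922]
  [   0.3342     0.4491     1.2010]
Δx = (I − A)⁻¹ Δd with Δd having +15 in the Sector 3 component and 0 elsewhere.
So Δx_3 = L_33 · (+15), where L_33 = adj(I−A)_33 / det(I−A) = 0.2875 / 0.239375.
Δx_3 = 0.2875 × (+15) / 0.239375 = 4.3125 / 0.239375 ≈ 18.02.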